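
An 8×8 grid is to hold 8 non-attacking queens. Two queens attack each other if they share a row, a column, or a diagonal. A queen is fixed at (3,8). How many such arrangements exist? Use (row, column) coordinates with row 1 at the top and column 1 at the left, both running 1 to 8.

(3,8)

Branch on row 1: col 1 → 2; col 2 → 1; col 3 → 4; col 4 → 4; col 5 → 4; col 7 → 1.
Sum: 2 + 1 + 4 + 4 + 4 + 1 = 16.

16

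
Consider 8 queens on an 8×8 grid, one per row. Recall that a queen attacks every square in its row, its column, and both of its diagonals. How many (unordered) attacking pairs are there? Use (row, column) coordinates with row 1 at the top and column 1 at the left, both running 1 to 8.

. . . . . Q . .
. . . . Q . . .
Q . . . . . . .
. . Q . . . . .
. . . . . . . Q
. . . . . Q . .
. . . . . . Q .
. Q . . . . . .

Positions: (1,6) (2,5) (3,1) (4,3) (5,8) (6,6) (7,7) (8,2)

Same column: (1,6)–(6,6) (column 6).
Same diagonal: (1,6)–(2,5) (|1−2| = |6−5| = 1); (1,6)–(4,3) (|1−4| = |6−3| = 3); (2,5)–(4,3) (|2−4| = |5−3| = 2); (2,5)–(5,8) (|2−5| = |5−8| = 3); (6,6)–(7,7) (|6−7| = |6−7| = 1).
Total attacking pairs: 6.

6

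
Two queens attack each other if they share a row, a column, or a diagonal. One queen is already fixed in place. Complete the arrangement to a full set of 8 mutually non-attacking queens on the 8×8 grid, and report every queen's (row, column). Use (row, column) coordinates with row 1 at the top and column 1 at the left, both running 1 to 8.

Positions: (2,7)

(1,1) (2,7) (3,4) (4,6) (5,8) (6,2) (7,5) (8,3)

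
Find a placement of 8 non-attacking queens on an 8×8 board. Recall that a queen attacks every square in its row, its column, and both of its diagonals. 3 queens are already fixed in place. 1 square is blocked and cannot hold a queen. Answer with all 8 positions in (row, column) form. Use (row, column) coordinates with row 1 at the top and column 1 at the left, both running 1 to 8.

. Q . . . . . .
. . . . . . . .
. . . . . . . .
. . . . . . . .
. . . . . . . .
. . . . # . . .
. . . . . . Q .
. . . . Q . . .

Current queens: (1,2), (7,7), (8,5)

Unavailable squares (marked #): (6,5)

(1,2) (2,4) (3,6) (4,8) (5,3) (6,1) (7,7) (8,5)

Row 2: attacked by (1,2)→{1,2,3}; (7,7)→{2,7}; (8,5)→{5}. Safe: 4, 6, 8. Place at column 4.
Row 3: attacked by (1,2)→{2,4}; (2,4)→{3,4,5}; (7,7)→{3,7}; (8,5)→{5}. Safe: 1, 6, 8. Place at column 6.
Row 4: attacked by (1,2)→{2,5}; (2,4)→{2,4,6}; (3,6)→{5,6,7}; (7,7)→{4,7}; (8,5)→{1,5}. Safe: 3, 8. Place at column 8.
Row 5: attacked by (1,2)→{2,6}; (2,4)→{1,4,7}; (3,6)→{4,6,8}; (4,8)→{7,8}; (7,7)→{5,7}; (8,5)→{2,5,8}. Safe: 3. Place at column 3.
Row 6: attacked by (1,2)→{2,7}; (2,4)→{4,8}; (3,6)→{3,6}; (4,8)→{6,8}; (5,3)→{2,3,4}; (7,7)→{6,7,8}; (8,5)→{3,5,7}. Blocked: 5. Safe: 1. Place at column 1.
Columns [2, 4, 6, 8, 3, 1, 7, 5], r−c [-1, -2, -3, -4, 2, 5, 0, 3], r+c [3, 6, 9, 12, 8, 7, 14, 13] are all distinct, so no two queens attack.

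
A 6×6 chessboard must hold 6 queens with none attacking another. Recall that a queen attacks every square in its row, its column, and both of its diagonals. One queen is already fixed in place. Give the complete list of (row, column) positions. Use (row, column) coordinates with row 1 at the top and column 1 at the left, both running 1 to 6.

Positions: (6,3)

(1,4) (2,1) (3,5) (4,2) (5,6) (6,3)

Row 1: attacked by (6,3)→{3}. Safe: 1, 2, 4, 5, 6. Place at column 4.
Row 2: attacked by (1,4)→{3,4,5}; (6,3)→{3}. Safe: 1, 2, 6. Place at column 1.
Row 3: attacked by (1,4)→{2,4,6}; (2,1)→{1,2}; (6,3)→{3,6}. Safe: 5. Place at column 5.
Row 4: attacked by (1,4)→{1,4}; (2,1)→{1,3}; (3,5)→{4,5,6}; (6,3)→{1,3,5}. Safe: 2. Place at column 2.
Row 5: attacked by (1,4)→{4}; (2,1)→{1,4}; (3,5)→{3,5}; (4,2)→{1,2,3}; (6,3)→{2,3,4}. Safe: 6. Place at column 6.
Columns [4, 1, 5, 2, 6, 3], r−c [-3, 1, -2, 2, -1, 3], r+c [5, 3, 8, 6, 11, 9] are all distinct, so no two queens attack.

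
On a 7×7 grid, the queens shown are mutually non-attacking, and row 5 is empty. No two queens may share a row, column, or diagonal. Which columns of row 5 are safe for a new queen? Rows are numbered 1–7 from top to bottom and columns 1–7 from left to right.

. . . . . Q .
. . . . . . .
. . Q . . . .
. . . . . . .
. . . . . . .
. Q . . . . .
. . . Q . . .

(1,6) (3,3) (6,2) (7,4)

columns 7

(1,6) attacks row 5 at column 6 and diagonals 2.
(3,3) attacks row 5 at column 3 and diagonals 1, 5.
(6,2) attacks row 5 at column 2 and diagonals 1, 3.
(7,4) attacks row 5 at column 4 and diagonals 2, 6.
Attacked columns: {1, 2, 3, 4, 5, 6}. Safe: {7}.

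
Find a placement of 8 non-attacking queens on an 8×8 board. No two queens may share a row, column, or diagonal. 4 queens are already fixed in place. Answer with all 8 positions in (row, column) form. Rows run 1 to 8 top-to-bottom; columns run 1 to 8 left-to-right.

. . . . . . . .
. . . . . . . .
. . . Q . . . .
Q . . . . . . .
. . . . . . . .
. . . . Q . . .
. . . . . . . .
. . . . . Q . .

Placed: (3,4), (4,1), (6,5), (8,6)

(1,7) (2,2) (3,4) (4,1) (5,8) (6,5) (7,3) (8,6)

Row 1: attacked by (3,4)→{2,4,6}; (4,1)→{1,4}; (6,5)→{5}; (8,6)→{6}. Safe: 3, 7, 8. Place at column 7.
Row 2: attacked by (1,7)→{6,7,8}; (3,4)→{3,4,5}; (4,1)→{1,3}; (6,5)→{1,5}; (8,6)→{6}. Safe: 2. Place at column 2.
Row 5: attacked by (1,7)→{3,7}; (2,2)→{2,5}; (3,4)→{2,4,6}; (4,1)→{1,2}; (6,5)→{4,5,6}; (8,6)→{3,6}. Safe: 8. Place at column 8.
Row 7: attacked by (1,7)→{1,7}; (2,2)→{2,7}; (3,4)→{4,8}; (4,1)→{1,4}; (5,8)→{6,8}; (6,5)→{4,5,6}; (8,6)→{5,6,7}. Safe: 3. Place at column 3.
Columns [7, 2, 4, 1, 8, 5, 3, 6], r−c [-6, 0, -1, 3, -3, 1, 4, 2], r+c [8, 4, 7, 5, 13, 11, 10, 14] are all distinct, so no two queens attack.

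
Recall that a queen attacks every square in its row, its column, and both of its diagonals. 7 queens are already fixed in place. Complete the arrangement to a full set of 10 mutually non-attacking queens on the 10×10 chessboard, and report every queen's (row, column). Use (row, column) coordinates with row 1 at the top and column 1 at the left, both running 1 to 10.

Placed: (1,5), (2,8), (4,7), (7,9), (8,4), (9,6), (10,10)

(1,5) (2,8) (3,2) (4,7) (5,3) (6,1) (7,9) (8,4) (9,6) (10,10)

Row 3: attacked by (1,5)→{3,5,7}; (2,8)→{7,8,9}; (4,7)→{6,7,8}; (7,9)→{5,9}; (8,4)→{4,9}; (9,6)→{6}; (10,10)→{3,10}. Safe: 1, 2. Place at column 2.
Row 5: attacked by (1,5)→{1,5,9}; (2,8)→{5,8}; (3,2)→{2,4}; (4,7)→{6,7,8}; (7,9)→{7,9}; (8,4)→{1,4,7}; (9,6)→{2,6,10}; (10,10)→{5,10}. Safe: 3. Place at column 3.
Row 6: attacked by (1,5)→{5,10}; (2,8)→{4,8}; (3,2)→{2,5}; (4,7)→{5,7,9}; (5,3)→{2,3,4}; (7,9)→{8,9,10}; (8,4)→{2,4,6}; (9,6)→{3,6,9}; (10,10)→{6,10}. Safe: 1. Place at column 1.
Columns [5, 8, 2, 7, 3, 1, 9, 4, 6, 10], r−c [-4, -6, 1, -3, 2, 5, -2, 4, 3, 0], r+c [6, 10, 5, 11, 8, 7, 16, 12, 15, 20] are all distinct, so no two queens attack.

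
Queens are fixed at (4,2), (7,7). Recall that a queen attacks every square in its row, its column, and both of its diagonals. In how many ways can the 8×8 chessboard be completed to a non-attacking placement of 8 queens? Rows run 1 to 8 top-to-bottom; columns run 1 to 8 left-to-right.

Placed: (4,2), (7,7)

Branch on row 1: col 3 → 2; col 4 → 0; col 6 → 1; col 8 → 0.
Sum: 2 + 0 + 1 + 0 = 3.

3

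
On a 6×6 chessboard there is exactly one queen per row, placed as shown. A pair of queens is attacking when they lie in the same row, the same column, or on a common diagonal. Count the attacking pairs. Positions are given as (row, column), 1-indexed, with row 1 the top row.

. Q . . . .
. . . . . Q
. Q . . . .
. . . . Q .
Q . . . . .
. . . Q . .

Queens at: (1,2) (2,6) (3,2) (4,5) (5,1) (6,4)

2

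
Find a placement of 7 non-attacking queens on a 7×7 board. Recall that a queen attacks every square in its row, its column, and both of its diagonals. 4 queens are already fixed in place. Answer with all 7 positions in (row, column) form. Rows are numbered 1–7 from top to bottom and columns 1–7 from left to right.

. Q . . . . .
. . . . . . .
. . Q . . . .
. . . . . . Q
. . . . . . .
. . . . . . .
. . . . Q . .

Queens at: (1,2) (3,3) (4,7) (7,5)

(1,2) (2,6) (3,3) (4,7) (5,4) (6,1) (7,5)

Row 2: attacked by (1,2)→{1,2,3}; (3,3)→{2,3,4}; (4,7)→{5,7}; (7,5)→{5}. Safe: 6. Place at column 6.
Row 5: attacked by (1,2)→{2,6}; (2,6)→{3,6}; (3,3)→{1,3,5}; (4,7)→{6,7}; (7,5)→{3,5,7}. Safe: 4. Place at column 4.
Row 6: attacked by (1,2)→{2,7}; (2,6)→{2,6}; (3,3)→{3,6}; (4,7)→{5,7}; (5,4)→{3,4,5}; (7,5)→{4,5,6}. Safe: 1. Place at column 1.
Columns [2, 6, 3, 7, 4, 1, 5], r−c [-1, -4, 0, -3, 1, 5, 2], r+c [3, 8, 6, 11, 9, 7, 12] are all distinct, so no two queens attack.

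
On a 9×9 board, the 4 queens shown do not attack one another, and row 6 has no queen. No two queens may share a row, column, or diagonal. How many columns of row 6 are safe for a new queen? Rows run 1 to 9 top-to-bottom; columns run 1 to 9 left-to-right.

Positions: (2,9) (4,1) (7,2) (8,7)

3

(2,9) attacks row 6 at column 9 and diagonals 5.
(4,1) attacks row 6 at column 1 and diagonals 3.
(7,2) attacks row 6 at column 2 and diagonals 1, 3.
(8,7) attacks row 6 at column 7 and diagonals 5, 9.
Attacked columns: {1, 2, 3, 5, 7, 9}. Safe: {4, 6, 8}.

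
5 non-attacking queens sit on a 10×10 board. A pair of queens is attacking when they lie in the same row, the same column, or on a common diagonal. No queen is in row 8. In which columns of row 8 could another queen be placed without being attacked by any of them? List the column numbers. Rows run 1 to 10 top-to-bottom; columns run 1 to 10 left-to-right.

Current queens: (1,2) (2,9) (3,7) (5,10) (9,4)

(1,2) attacks row 8 at column 2 and diagonals 9.
(2,9) attacks row 8 at column 9 and diagonals 3.
(3,7) attacks row 8 at column 7 and diagonals 2.
(5,10) attacks row 8 at column 10 and diagonals 7.
(9,4) attacks row 8 at column 4 and diagonals 3, 5.
Attacked columns: {2, 3, 4, 5, 7, 9, 10}. Safe: {1, 6, 8}.

columns 1, 6, 8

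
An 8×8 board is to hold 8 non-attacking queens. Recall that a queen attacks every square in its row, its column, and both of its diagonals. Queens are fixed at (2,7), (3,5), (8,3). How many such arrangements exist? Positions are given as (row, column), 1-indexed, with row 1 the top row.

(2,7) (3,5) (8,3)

Branch on row 1: col 1 → 1; col 2 → 1; col 4 → 0.
Sum: 1 + 1 + 0 = 2.

2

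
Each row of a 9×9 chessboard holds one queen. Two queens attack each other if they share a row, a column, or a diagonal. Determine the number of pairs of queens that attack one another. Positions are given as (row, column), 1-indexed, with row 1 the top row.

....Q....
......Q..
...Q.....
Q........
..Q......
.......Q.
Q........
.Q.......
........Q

Same column: (4,1)–(7,1) (column 1).
Same diagonal: (5,3)–(7,1) (|5−7| = |3−1| = 2); (7,1)–(8,2) (|7−8| = |1−2| = 1).
Total attacking pairs: 3.

3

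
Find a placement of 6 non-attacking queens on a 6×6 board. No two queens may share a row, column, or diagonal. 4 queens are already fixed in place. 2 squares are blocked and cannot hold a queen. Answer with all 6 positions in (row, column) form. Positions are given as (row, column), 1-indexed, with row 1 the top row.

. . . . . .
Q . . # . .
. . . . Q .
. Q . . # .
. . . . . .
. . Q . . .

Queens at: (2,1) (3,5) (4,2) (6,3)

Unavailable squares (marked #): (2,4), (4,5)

(1,4) (2,1) (3,5) (4,2) (5,6) (6,3)

Row 1: attacked by (2,1)→{1,2}; (3,5)→{3,5}; (4,2)→{2,5}; (6,3)→{3}. Safe: 4, 6. Place at column 4.
Row 5: attacked by (1,4)→{4}; (2,1)→{1,4}; (3,5)→{3,5}; (4,2)→{1,2,3}; (6,3)→{2,3,4}. Safe: 6. Place at column 6.
Columns [4, 1, 5, 2, 6, 3], r−c [-3, 1, -2, 2, -1, 3], r+c [5, 3, 8, 6, 11, 9] are all distinct, so no two queens attack.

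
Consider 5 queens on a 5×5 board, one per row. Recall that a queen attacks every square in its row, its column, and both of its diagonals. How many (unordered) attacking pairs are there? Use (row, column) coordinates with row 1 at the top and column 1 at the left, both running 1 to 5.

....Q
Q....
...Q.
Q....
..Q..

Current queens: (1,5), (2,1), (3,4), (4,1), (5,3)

Same column: (2,1)–(4,1) (column 1).
Total attacking pairs: 1.

1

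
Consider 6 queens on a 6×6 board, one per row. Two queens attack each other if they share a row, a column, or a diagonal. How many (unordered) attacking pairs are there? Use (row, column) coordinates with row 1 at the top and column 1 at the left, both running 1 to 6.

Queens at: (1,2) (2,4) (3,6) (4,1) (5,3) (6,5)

0

All columns are distinct and no two queens satisfy |Δrow| = |Δcol|, so no pair attacks.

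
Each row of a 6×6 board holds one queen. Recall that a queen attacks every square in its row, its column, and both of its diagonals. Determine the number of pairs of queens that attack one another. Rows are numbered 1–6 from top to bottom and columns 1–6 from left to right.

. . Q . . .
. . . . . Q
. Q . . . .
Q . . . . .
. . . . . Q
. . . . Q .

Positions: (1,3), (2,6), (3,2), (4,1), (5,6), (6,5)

Same column: (2,6)–(5,6) (column 6).
Same diagonal: (3,2)–(4,1) (|3−4| = |2−1| = 1); (3,2)–(6,5) (|3−6| = |2−5| = 3); (5,6)–(6,5) (|5−6| = |6−5| = 1).
Total attacking pairs: 4.

4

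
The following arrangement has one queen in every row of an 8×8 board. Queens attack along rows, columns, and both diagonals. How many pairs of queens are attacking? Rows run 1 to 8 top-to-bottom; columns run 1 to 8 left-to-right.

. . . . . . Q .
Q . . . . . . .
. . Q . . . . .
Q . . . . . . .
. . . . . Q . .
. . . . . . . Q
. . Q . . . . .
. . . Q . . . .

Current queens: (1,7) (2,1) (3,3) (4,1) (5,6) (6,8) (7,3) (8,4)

Same column: (2,1)–(4,1) (column 1); (3,3)–(7,3) (column 3).
Same diagonal: (7,3)–(8,4) (|7−8| = |3−4| = 1).
Total attacking pairs: 3.

3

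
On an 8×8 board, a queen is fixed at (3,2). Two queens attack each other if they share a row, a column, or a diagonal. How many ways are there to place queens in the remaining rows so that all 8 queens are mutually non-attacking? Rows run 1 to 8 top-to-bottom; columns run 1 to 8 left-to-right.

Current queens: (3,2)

Branch on row 1: col 1 → 0; col 3 → 7; col 5 → 3; col 6 → 2; col 7 → 2; col 8 → 0.
Sum: 0 + 7 + 3 + 2 + 2 + 0 = 14.

14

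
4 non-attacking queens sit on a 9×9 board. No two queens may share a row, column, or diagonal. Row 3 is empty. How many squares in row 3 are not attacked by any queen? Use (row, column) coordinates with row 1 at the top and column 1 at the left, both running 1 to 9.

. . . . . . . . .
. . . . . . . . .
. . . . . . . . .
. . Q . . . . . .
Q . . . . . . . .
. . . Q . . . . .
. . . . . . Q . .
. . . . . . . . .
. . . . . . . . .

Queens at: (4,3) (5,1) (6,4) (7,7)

(4,3) attacks row 3 at column 3 and diagonals 2, 4.
(5,1) attacks row 3 at column 1 and diagonals 3.
(6,4) attacks row 3 at column 4 and diagonals 1, 7.
(7,7) attacks row 3 at column 7 and diagonals 3.
Attacked columns: {1, 2, 3, 4, 7}. Safe: {5, 6, 8, 9}.

4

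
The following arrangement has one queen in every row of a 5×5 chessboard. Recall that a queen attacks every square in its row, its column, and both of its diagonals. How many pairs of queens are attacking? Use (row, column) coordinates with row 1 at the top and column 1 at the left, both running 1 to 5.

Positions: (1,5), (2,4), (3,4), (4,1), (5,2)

Same column: (2,4)–(3,4) (column 4).
Same diagonal: (1,5)–(2,4) (|1−2| = |5−4| = 1); (3,4)–(5,2) (|3−5| = |4−2| = 2); (4,1)–(5,2) (|4−5| = |1−2| = 1).
Total attacking pairs: 4.

4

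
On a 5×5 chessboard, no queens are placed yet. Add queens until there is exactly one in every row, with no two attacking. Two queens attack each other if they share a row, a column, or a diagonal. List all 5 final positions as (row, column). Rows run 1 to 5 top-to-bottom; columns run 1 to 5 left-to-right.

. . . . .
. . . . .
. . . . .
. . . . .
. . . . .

(1,2) (2,4) (3,1) (4,3) (5,5)

Row 1: Safe: 1, 2, 3, 4, 5. Place at column 2.
Row 2: attacked by (1,2)→{1,2,3}. Safe: 4, 5. Place at column 4.
Row 3: attacked by (1,2)→{2,4}; (2,4)→{3,4,5}. Safe: 1. Place at column 1.
Row 4: attacked by (1,2)→{2,5}; (2,4)→{2,4}; (3,1)→{1,2}. Safe: 3. Place at column 3.
Row 5: attacked by (1,2)→{2}; (2,4)→{1,4}; (3,1)→{1,3}; (4,3)→{2,3,4}. Safe: 5. Place at column 5.
Columns [2, 4, 1, 3, 5], r−c [-1, -2, 2, 1, 0], r+c [3, 6, 4, 7, 10] are all distinct, so no two queens attack.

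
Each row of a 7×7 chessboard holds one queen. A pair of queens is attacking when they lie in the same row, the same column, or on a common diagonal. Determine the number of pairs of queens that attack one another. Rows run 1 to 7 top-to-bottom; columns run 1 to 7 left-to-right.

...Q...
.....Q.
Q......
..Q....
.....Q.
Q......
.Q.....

Same column: (2,6)–(5,6) (column 6); (3,1)–(6,1) (column 1).
Same diagonal: (4,3)–(6,1) (|4−6| = |3−1| = 2); (6,1)–(7,2) (|6−7| = |1−2| = 1).
Total attacking pairs: 4.

4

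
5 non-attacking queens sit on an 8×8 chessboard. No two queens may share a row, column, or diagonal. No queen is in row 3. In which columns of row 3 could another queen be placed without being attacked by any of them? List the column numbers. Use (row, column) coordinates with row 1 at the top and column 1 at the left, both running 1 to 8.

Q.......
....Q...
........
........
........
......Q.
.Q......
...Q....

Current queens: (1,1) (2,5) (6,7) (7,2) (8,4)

columns 8

(1,1) attacks row 3 at column 1 and diagonals 3.
(2,5) attacks row 3 at column 5 and diagonals 4, 6.
(6,7) attacks row 3 at column 7 and diagonals 4.
(7,2) attacks row 3 at column 2 and diagonals 6.
(8,4) attacks row 3 at column 4.
Attacked columns: {1, 2, 3, 4, 5, 6, 7}. Safe: {8}.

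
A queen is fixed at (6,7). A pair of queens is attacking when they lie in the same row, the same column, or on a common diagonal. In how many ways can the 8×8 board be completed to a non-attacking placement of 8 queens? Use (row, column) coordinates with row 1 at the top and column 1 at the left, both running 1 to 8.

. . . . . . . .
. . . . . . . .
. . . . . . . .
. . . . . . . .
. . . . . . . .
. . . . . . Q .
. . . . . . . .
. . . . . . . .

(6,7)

Branch on row 1: col 1 → 1; col 3 → 4; col 4 → 3; col 5 → 3; col 6 → 2; col 8 → 1.
Sum: 1 + 4 + 3 + 3 + 2 + 1 = 14.

14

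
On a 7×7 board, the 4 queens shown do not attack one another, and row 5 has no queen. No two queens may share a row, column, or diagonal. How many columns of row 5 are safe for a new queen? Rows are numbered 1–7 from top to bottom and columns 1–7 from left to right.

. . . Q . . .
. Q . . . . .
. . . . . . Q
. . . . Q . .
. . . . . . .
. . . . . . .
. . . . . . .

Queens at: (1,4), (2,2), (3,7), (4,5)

2

(1,4) attacks row 5 at column 4.
(2,2) attacks row 5 at column 2 and diagonals 5.
(3,7) attacks row 5 at column 7 and diagonals 5.
(4,5) attacks row 5 at column 5 and diagonals 4, 6.
Attacked columns: {2, 4, 5, 6, 7}. Safe: {1, 3}.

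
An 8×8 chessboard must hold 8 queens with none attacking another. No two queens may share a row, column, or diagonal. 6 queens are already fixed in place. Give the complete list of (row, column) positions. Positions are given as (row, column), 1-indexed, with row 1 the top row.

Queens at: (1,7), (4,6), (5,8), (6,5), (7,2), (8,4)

Row 2: attacked by (1,7)→{6,7,8}; (4,6)→{4,6,8}; (5,8)→{5,8}; (6,5)→{1,5}; (7,2)→{2,7}; (8,4)→{4}. Safe: 3. Place at column 3.
Row 3: attacked by (1,7)→{5,7}; (2,3)→{2,3,4}; (4,6)→{5,6,7}; (5,8)→{6,8}; (6,5)→{2,5,8}; (7,2)→{2,6}; (8,4)→{4}. Safe: 1. Place at column 1.
Columns [7, 3, 1, 6, 8, 5, 2, 4], r−c [-6, -1, 2, -2, -3, 1, 5, 4], r+c [8, 5, 4, 10, 13, 11, 9, 12] are all distinct, so no two queens attack.

(1,7) (2,3) (3,1) (4,6) (5,8) (6,5) (7,2) (8,4)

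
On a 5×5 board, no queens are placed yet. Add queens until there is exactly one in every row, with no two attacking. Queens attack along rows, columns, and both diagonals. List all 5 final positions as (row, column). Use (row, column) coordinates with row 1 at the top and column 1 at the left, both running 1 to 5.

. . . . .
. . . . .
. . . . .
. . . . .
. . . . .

(1,1) (2,3) (3,5) (4,2) (5,4)

Row 1: Safe: 1, 2, 3, 4, 5. Place at column 1.
Row 2: attacked by (1,1)→{1,2}. Safe: 3, 4, 5. Place at column 3.
Row 3: attacked by (1,1)→{1,3}; (2,3)→{2,3,4}. Safe: 5. Place at column 5.
Row 4: attacked by (1,1)→{1,4}; (2,3)→{1,3,5}; (3,5)→{4,5}. Safe: 2. Place at column 2.
Row 5: attacked by (1,1)→{1,5}; (2,3)→{3}; (3,5)→{3,5}; (4,2)→{1,2,3}. Safe: 4. Place at column 4.
Columns [1, 3, 5, 2, 4], r−c [0, -1, -2, 2, 1], r+c [2, 5, 8, 6, 9] are all distinct, so no two queens attack.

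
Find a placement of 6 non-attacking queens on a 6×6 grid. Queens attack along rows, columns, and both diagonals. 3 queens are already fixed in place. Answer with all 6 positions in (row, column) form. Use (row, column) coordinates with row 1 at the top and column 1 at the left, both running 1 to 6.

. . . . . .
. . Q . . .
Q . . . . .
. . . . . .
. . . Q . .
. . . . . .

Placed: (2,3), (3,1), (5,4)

(1,5) (2,3) (3,1) (4,6) (5,4) (6,2)

Row 1: attacked by (2,3)→{2,3,4}; (3,1)→{1,3}; (5,4)→{4}. Safe: 5, 6. Place at column 5.
Row 4: attacked by (1,5)→{2,5}; (2,3)→{1,3,5}; (3,1)→{1,2}; (5,4)→{3,4,5}. Safe: 6. Place at column 6.
Row 6: attacked by (1,5)→{5}; (2,3)→{3}; (3,1)→{1,4}; (4,6)→{4,6}; (5,4)→{3,4,5}. Safe: 2. Place at column 2.
Columns [5, 3, 1, 6, 4, 2], r−c [-4, -1, 2, -2, 1, 4], r+c [6, 5, 4, 10, 9, 8] are all distinct, so no two queens attack.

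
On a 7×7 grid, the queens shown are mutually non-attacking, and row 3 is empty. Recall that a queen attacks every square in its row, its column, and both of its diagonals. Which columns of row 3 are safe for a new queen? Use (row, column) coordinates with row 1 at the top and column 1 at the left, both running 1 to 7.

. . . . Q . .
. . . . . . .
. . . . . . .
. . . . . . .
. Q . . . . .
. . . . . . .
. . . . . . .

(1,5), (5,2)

columns 1, 6

(1,5) attacks row 3 at column 5 and diagonals 3, 7.
(5,2) attacks row 3 at column 2 and diagonals 4.
Attacked columns: {2, 3, 4, 5, 7}. Safe: {1, 6}.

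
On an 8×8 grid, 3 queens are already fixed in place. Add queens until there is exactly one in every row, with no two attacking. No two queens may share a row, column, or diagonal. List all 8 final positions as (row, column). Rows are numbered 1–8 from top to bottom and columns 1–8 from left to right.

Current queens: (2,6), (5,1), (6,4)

Row 1: attacked by (2,6)→{5,6,7}; (5,1)→{1,5}; (6,4)→{4}. Safe: 2, 3, 8. Place at column 2.
Row 3: attacked by (1,2)→{2,4}; (2,6)→{5,6,7}; (5,1)→{1,3}; (6,4)→{1,4,7}. Safe: 8. Place at column 8.
Row 4: attacked by (1,2)→{2,5}; (2,6)→{4,6,8}; (3,8)→{7,8}; (5,1)→{1,2}; (6,4)→{2,4,6}. Safe: 3. Place at column 3.
Row 7: attacked by (1,2)→{2,8}; (2,6)→{1,6}; (3,8)→{4,8}; (4,3)→{3,6}; (5,1)→{1,3}; (6,4)→{3,4,5}. Safe: 7. Place at column 7.
Row 8: attacked by (1,2)→{2}; (2,6)→{6}; (3,8)→{3,8}; (4,3)→{3,7}; (5,1)→{1,4}; (6,4)→{2,4,6}; (7,7)→{6,7,8}. Safe: 5. Place at column 5.
Columns [2, 6, 8, 3, 1, 4, 7, 5], r−c [-1, -4, -5, 1, 4, 2, 0, 3], r+c [3, 8, 11, 7, 6, 10, 14, 13] are all distinct, so no two queens attack.

(1,2) (2,6) (3,8) (4,3) (5,1) (6,4) (7,7) (8,5)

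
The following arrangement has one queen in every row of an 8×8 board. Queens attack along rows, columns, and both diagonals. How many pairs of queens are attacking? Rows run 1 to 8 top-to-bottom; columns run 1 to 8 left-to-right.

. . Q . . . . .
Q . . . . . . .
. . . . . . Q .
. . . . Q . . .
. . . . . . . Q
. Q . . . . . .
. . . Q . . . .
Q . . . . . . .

2

Same column: (2,1)–(8,1) (column 1).
Same diagonal: (4,5)–(8,1) (|4−8| = |5−1| = 4).
Total attacking pairs: 2.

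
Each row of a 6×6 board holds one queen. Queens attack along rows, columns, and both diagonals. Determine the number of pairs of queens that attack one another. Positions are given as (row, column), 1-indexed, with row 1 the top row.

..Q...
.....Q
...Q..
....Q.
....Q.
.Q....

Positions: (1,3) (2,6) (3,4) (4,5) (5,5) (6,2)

Same column: (4,5)–(5,5) (column 5).
Same diagonal: (2,6)–(6,2) (|2−6| = |6−2| = 4); (3,4)–(4,5) (|3−4| = |4−5| = 1).
Total attacking pairs: 3.

3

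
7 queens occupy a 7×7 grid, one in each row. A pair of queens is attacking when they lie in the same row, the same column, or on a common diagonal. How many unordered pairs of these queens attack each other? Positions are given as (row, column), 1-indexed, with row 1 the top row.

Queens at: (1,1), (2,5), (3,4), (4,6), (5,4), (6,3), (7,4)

6

Same column: (3,4)–(5,4) (column 4); (3,4)–(7,4) (column 4); (5,4)–(7,4) (column 4).
Same diagonal: (2,5)–(3,4) (|2−3| = |5−4| = 1); (5,4)–(6,3) (|5−6| = |4−3| = 1); (6,3)–(7,4) (|6−7| = |3−4| = 1).
Total attacking pairs: 6.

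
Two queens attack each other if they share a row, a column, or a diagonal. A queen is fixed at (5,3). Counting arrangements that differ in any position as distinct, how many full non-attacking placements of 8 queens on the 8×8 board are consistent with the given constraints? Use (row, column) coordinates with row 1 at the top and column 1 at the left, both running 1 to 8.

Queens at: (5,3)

12

Branch on row 1: col 1 → 1; col 2 → 3; col 4 → 0; col 5 → 6; col 6 → 2; col 8 → 0.
Sum: 1 + 3 + 0 + 6 + 2 + 0 = 12.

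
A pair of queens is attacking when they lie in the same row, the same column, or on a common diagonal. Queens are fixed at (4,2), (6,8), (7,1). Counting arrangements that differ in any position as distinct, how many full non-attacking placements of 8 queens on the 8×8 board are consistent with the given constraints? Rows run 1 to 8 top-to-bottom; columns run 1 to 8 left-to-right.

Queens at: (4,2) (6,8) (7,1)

1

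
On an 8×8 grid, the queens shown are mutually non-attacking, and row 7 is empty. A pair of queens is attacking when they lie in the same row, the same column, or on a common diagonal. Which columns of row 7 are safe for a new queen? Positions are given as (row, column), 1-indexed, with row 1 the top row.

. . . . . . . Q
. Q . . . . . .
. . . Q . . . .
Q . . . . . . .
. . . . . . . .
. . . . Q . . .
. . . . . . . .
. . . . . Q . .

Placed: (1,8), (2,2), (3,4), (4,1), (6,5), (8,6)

(1,8) attacks row 7 at column 8 and diagonals 2.
(2,2) attacks row 7 at column 2 and diagonals 7.
(3,4) attacks row 7 at column 4 and diagonals 8.
(4,1) attacks row 7 at column 1 and diagonals 4.
(6,5) attacks row 7 at column 5 and diagonals 4, 6.
(8,6) attacks row 7 at column 6 and diagonals 5, 7.
Attacked columns: {1, 2, 4, 5, 6, 7, 8}. Safe: {3}.

columns 3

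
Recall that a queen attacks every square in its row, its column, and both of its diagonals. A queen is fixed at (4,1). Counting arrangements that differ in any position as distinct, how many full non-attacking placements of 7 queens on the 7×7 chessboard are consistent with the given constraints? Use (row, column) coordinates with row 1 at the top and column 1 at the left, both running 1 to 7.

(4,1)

Branch on row 1: col 2 → 2; col 3 → 1; col 5 → 0; col 6 → 2; col 7 → 1.
Sum: 2 + 1 + 0 + 2 + 1 = 6.

6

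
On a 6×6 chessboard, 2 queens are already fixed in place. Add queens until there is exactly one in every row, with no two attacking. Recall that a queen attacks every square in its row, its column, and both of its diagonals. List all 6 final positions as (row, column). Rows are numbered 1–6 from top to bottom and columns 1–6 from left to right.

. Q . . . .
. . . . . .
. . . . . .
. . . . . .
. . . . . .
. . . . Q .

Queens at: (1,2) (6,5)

(1,2) (2,4) (3,6) (4,1) (5,3) (6,5)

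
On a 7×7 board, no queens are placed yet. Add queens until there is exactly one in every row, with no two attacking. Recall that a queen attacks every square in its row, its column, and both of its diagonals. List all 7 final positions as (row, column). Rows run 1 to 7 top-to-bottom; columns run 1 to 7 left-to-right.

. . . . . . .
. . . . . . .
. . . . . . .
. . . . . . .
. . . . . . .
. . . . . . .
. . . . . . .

Row 1: Safe: 1, 2, 3, 4, 5, 6, 7. Place at column 3.
Row 2: attacked by (1,3)→{2,3,4}. Safe: 1, 5, 6, 7. Place at column 1.
Row 3: attacked by (1,3)→{1,3,5}; (2,1)→{1,2}. Safe: 4, 6, 7. Place at column 6.
Row 4: attacked by (1,3)→{3,6}; (2,1)→{1,3}; (3,6)→{5,6,7}. Safe: 2, 4. Place at column 2.
Row 5: attacked by (1,3)→{3,7}; (2,1)→{1,4}; (3,6)→{4,6}; (4,2)→{1,2,3}. Safe: 5. Place at column 5.
Row 6: attacked by (1,3)→{3}; (2,1)→{1,5}; (3,6)→{3,6}; (4,2)→{2,4}; (5,5)→{4,5,6}. Safe: 7. Place at column 7.
Row 7: attacked by (1,3)→{3}; (2,1)→{1,6}; (3,6)→{2,6}; (4,2)→{2,5}; (5,5)→{3,5,7}; (6,7)→{6,7}. Safe: 4. Place at column 4.
Columns [3, 1, 6, 2, 5, 7, 4], r−c [-2, 1, -3, 2, 0, -1, 3], r+c [4, 3, 9, 6, 10, 13, 11] are all distinct, so no two queens attack.

(1,3) (2,1) (3,6) (4,2) (5,5) (6,7) (7,4)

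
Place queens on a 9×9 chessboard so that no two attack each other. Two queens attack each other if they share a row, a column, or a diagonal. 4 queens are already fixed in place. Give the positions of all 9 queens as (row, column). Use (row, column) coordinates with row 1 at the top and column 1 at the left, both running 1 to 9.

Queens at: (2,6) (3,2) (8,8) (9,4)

Row 1: attacked by (2,6)→{5,6,7}; (3,2)→{2,4}; (8,8)→{1,8}; (9,4)→{4}. Safe: 3, 9. Place at column 9.
Row 4: attacked by (1,9)→{6,9}; (2,6)→{4,6,8}; (3,2)→{1,2,3}; (8,8)→{4,8}; (9,4)→{4,9}. Safe: 5, 7. Place at column 7.
Row 5: attacked by (1,9)→{5,9}; (2,6)→{3,6,9}; (3,2)→{2,4}; (4,7)→{6,7,8}; (8,8)→{5,8}; (9,4)→{4,8}. Safe: 1. Place at column 1.
Row 6: attacked by (1,9)→{4,9}; (2,6)→{2,6}; (3,2)→{2,5}; (4,7)→{5,7,9}; (5,1)→{1,2}; (8,8)→{6,8}; (9,4)→{1,4,7}. Safe: 3. Place at column 3.
Row 7: attacked by (1,9)→{3,9}; (2,6)→{1,6}; (3,2)→{2,6}; (4,7)→{4,7}; (5,1)→{1,3}; (6,3)→{2,3,4}; (8,8)→{7,8,9}; (9,4)→{2,4,6}. Safe: 5. Place at column 5.
Columns [9, 6, 2, 7, 1, 3, 5, 8, 4], r−c [-8, -4, 1, -3, 4, 3, 2, 0, 5], r+c [10, 8, 5, 11, 6, 9, 12, 16, 13] are all distinct, so no two queens attack.

(1,9) (2,6) (3,2) (4,7) (5,1) (6,3) (7,5) (8,8) (9,4)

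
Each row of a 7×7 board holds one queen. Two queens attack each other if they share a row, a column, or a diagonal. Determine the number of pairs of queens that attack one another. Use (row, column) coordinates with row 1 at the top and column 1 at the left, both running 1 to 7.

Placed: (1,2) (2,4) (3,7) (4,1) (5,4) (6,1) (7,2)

Same column: (1,2)–(7,2) (column 2); (2,4)–(5,4) (column 4); (4,1)–(6,1) (column 1).
Same diagonal: (5,4)–(7,2) (|5−7| = |4−2| = 2); (6,1)–(7,2) (|6−7| = |1−2| = 1).
Total attacking pairs: 5.

5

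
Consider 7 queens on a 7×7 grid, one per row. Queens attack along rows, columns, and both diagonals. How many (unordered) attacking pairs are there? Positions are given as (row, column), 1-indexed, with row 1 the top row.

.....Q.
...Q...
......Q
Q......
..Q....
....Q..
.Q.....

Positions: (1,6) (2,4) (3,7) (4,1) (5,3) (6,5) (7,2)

0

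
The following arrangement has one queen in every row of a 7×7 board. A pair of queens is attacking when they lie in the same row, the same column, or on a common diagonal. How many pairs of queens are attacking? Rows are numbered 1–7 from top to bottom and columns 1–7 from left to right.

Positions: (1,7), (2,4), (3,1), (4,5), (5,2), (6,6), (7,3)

All columns are distinct and no two queens satisfy |Δrow| = |Δcol|, so no pair attacks.

0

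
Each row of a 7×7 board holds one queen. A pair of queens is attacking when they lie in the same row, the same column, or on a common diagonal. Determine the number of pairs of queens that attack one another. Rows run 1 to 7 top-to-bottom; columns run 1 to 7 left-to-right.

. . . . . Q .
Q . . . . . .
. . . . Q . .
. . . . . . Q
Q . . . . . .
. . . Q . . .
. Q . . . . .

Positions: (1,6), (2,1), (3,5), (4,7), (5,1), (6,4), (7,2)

Same column: (2,1)–(5,1) (column 1).
Total attacking pairs: 1.

1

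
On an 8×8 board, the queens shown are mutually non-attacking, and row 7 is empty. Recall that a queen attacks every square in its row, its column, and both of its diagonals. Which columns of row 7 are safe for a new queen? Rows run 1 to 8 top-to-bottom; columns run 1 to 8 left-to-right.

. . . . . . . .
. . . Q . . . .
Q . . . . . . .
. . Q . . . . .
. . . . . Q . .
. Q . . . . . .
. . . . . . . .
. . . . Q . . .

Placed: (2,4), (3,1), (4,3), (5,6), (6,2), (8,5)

columns 7

(2,4) attacks row 7 at column 4.
(3,1) attacks row 7 at column 1 and diagonals 5.
(4,3) attacks row 7 at column 3 and diagonals 6.
(5,6) attacks row 7 at column 6 and diagonals 4, 8.
(6,2) attacks row 7 at column 2 and diagonals 1, 3.
(8,5) attacks row 7 at column 5 and diagonals 4, 6.
Attacked columns: {1, 2, 3, 4, 5, 6, 8}. Safe: {7}.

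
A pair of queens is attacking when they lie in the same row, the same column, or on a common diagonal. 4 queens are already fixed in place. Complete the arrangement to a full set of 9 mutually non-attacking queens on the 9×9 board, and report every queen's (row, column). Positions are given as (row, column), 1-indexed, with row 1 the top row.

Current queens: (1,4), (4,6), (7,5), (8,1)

Row 2: attacked by (1,4)→{3,4,5}; (4,6)→{4,6,8}; (7,5)→{5}; (8,1)→{1,7}. Safe: 2, 9. Place at column 9.
Row 3: attacked by (1,4)→{2,4,6}; (2,9)→{8,9}; (4,6)→{5,6,7}; (7,5)→{1,5,9}; (8,1)→{1,6}. Safe: 3. Place at column 3.
Row 5: attacked by (1,4)→{4,8}; (2,9)→{6,9}; (3,3)→{1,3,5}; (4,6)→{5,6,7}; (7,5)→{3,5,7}; (8,1)→{1,4}. Safe: 2. Place at column 2.
Row 6: attacked by (1,4)→{4,9}; (2,9)→{5,9}; (3,3)→{3,6}; (4,6)→{4,6,8}; (5,2)→{1,2,3}; (7,5)→{4,5,6}; (8,1)→{1,3}. Safe: 7. Place at column 7.
Row 9: attacked by (1,4)→{4}; (2,9)→{2,9}; (3,3)→{3,9}; (4,6)→{1,6}; (5,2)→{2,6}; (6,7)→{4,7}; (7,5)→{3,5,7}; (8,1)→{1,2}. Safe: 8. Place at column 8.
Columns [4, 9, 3, 6, 2, 7, 5, 1, 8], r−c [-3, -7, 0, -2, 3, -1, 2, 7, 1], r+c [5, 11, 6, 10, 7, 13, 12, 9, 17] are all distinct, so no two queens attack.

(1,4) (2,9) (3,3) (4,6) (5,2) (6,7) (7,5) (8,1) (9,8)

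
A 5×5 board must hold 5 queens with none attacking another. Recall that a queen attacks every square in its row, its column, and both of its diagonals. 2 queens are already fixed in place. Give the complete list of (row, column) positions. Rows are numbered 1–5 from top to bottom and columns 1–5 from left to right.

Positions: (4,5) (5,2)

Row 1: attacked by (4,5)→{2,5}; (5,2)→{2}. Safe: 1, 3, 4. Place at column 4.
Row 2: attacked by (1,4)→{3,4,5}; (4,5)→{3,5}; (5,2)→{2,5}. Safe: 1. Place at column 1.
Row 3: attacked by (1,4)→{2,4}; (2,1)→{1,2}; (4,5)→{4,5}; (5,2)→{2,4}. Safe: 3. Place at column 3.
Columns [4, 1, 3, 5, 2], r−c [-3, 1, 0, -1, 3], r+c [5, 3, 6, 9, 7] are all distinct, so no two queens attack.

(1,4) (2,1) (3,3) (4,5) (5,2)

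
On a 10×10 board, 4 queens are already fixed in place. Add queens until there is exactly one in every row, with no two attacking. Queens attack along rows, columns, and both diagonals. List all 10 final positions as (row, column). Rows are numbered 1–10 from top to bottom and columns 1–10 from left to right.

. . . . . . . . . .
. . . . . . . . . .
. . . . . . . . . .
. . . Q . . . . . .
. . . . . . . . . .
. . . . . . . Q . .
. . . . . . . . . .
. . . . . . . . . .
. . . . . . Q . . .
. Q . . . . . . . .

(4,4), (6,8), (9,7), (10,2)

Row 1: attacked by (4,4)→{1,4,7}; (6,8)→{3,8}; (9,7)→{7}; (10,2)→{2}. Safe: 5, 6, 9, 10. Place at column 5.
Row 2: attacked by (1,5)→{4,5,6}; (4,4)→{2,4,6}; (6,8)→{4,8}; (9,7)→{7}; (10,2)→{2,10}. Safe: 1, 3, 9. Place at column 1.
Row 3: attacked by (1,5)→{3,5,7}; (2,1)→{1,2}; (4,4)→{3,4,5}; (6,8)→{5,8}; (9,7)→{1,7}; (10,2)→{2,9}. Safe: 6, 10. Place at column 6.
Row 5: attacked by (1,5)→{1,5,9}; (2,1)→{1,4}; (3,6)→{4,6,8}; (4,4)→{3,4,5}; (6,8)→{7,8,9}; (9,7)→{3,7}; (10,2)→{2,7}. Safe: 10. Place at column 10.
Row 7: attacked by (1,5)→{5}; (2,1)→{1,6}; (3,6)→{2,6,10}; (4,4)→{1,4,7}; (5,10)→{8,10}; (6,8)→{7,8,9}; (9,7)→{5,7,9}; (10,2)→{2,5}. Safe: 3. Place at column 3.
Row 8: attacked by (1,5)→{5}; (2,1)→{1,7}; (3,6)→{1,6}; (4,4)→{4,8}; (5,10)→{7,10}; (6,8)→{6,8,10}; (7,3)→{2,3,4}; (9,7)→{6,7,8}; (10,2)→{2,4}. Safe: 9. Place at column 9.
Columns [5, 1, 6, 4, 10, 8, 3, 9, 7, 2], r−c [-4, 1, -3, 0, -5, -2, 4, -1, 2, 8], r+c [6, 3, 9, 8, 15, 14, 10, 17, 16, 12] are all distinct, so no two queens attack.

(1,5) (2,1) (3,6) (4,4) (5,10) (6,8) (7,3) (8,9) (9,7) (10,2)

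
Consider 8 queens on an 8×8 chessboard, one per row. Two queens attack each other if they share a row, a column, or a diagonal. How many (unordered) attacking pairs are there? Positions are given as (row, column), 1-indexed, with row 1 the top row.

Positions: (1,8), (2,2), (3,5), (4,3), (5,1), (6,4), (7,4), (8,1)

3

Same column: (5,1)–(8,1) (column 1); (6,4)–(7,4) (column 4).
Same diagonal: (1,8)–(8,1) (|1−8| = |8−1| = 7).
Total attacking pairs: 3.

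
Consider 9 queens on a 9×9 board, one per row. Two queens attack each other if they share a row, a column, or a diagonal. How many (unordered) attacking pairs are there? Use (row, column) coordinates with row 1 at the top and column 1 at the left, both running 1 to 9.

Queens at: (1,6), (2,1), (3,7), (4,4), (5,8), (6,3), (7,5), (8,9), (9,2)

0

All columns are distinct and no two queens satisfy |Δrow| = |Δcol|, so no pair attacks.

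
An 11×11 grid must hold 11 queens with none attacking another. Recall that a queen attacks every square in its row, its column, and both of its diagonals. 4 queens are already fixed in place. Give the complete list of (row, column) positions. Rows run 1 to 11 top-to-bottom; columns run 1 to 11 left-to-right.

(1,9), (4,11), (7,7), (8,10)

(1,9) (2,6) (3,4) (4,11) (5,1) (6,3) (7,7) (8,10) (9,8) (10,2) (11,5)

Row 2: attacked by (1,9)→{8,9,10}; (4,11)→{9,11}; (7,7)→{2,7}; (8,10)→{4,10}. Safe: 1, 3, 5, 6. Place at column 6.
Row 3: attacked by (1,9)→{7,9,11}; (2,6)→{5,6,7}; (4,11)→{10,11}; (7,7)→{3,7,11}; (8,10)→{5,10}. Safe: 1, 2, 4, 8. Place at column 4.
Row 5: attacked by (1,9)→{5,9}; (2,6)→{3,6,9}; (3,4)→{2,4,6}; (4,11)→{10,11}; (7,7)→{5,7,9}; (8,10)→{7,10}. Safe: 1, 8. Place at column 1.
Row 6: attacked by (1,9)→{4,9}; (2,6)→{2,6,10}; (3,4)→{1,4,7}; (4,11)→{9,11}; (5,1)→{1,2}; (7,7)→{6,7,8}; (8,10)→{8,10}. Safe: 3, 5. Place at column 3.
Row 9: attacked by (1,9)→{1,9}; (2,6)→{6}; (3,4)→{4,10}; (4,11)→{6,11}; (5,1)→{1,5}; (6,3)→{3,6}; (7,7)→{5,7,9}; (8,10)→{9,10,11}. Safe: 2, 8. Place at column 8.
Row 10: attacked by (1,9)→{9}; (2,6)→{6}; (3,4)→{4,11}; (4,11)→{5,11}; (5,1)→{1,6}; (6,3)→{3,7}; (7,7)→{4,7,10}; (8,10)→{8,10}; (9,8)→{7,8,9}. Safe: 2. Place at column 2.
Row 11: attacked by (1,9)→{9}; (2,6)→{6}; (3,4)→{4}; (4,11)→{4,11}; (5,1)→{1,7}; (6,3)→{3,8}; (7,7)→{3,7,11}; (8,10)→{7,10}; (9,8)→{6,8,10}; (10,2)→{1,2,3}. Safe: 5. Place at column 5.
Columns [9, 6, 4, 11, 1, 3, 7, 10, 8, 2, 5], r−c [-8, -4, -1, -7, 4, 3, 0, -2, 1, 8, 6], r+c [10, 8, 7, 15, 6, 9, 14, 18, 17, 12, 16] are all distinct, so no two queens attack.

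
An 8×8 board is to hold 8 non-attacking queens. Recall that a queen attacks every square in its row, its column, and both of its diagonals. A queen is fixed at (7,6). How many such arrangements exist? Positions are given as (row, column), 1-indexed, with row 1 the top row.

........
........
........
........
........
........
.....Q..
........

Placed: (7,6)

Branch on row 1: col 1 → 1; col 2 → 3; col 3 → 0; col 4 → 3; col 5 → 6; col 7 → 1; col 8 → 0.
Sum: 1 + 3 + 0 + 3 + 6 + 1 + 0 = 14.

14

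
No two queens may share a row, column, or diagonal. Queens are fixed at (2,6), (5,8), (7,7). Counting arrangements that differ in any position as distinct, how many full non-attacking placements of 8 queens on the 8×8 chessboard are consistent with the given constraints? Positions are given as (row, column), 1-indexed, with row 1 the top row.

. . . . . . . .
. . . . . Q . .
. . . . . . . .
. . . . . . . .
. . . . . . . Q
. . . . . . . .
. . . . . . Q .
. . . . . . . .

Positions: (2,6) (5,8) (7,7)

Branch on row 1: col 2 → 0; col 3 → 3.
Sum: 0 + 3 = 3.

3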